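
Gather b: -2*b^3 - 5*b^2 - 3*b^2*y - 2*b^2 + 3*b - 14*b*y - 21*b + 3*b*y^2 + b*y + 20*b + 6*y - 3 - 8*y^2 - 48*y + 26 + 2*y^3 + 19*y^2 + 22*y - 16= -2*b^3 + b^2*(-3*y - 7) + b*(3*y^2 - 13*y + 2) + 2*y^3 + 11*y^2 - 20*y + 7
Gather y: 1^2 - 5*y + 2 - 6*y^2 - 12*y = -6*y^2 - 17*y + 3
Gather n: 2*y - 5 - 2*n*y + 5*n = n*(5 - 2*y) + 2*y - 5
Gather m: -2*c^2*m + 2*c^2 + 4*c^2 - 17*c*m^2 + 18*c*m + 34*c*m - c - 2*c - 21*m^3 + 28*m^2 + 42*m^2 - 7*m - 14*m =6*c^2 - 3*c - 21*m^3 + m^2*(70 - 17*c) + m*(-2*c^2 + 52*c - 21)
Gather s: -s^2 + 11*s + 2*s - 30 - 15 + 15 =-s^2 + 13*s - 30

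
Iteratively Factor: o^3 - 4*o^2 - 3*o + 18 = (o + 2)*(o^2 - 6*o + 9) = (o - 3)*(o + 2)*(o - 3)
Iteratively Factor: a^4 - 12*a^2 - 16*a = (a - 4)*(a^3 + 4*a^2 + 4*a) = a*(a - 4)*(a^2 + 4*a + 4) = a*(a - 4)*(a + 2)*(a + 2)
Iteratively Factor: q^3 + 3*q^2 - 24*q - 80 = (q - 5)*(q^2 + 8*q + 16) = (q - 5)*(q + 4)*(q + 4)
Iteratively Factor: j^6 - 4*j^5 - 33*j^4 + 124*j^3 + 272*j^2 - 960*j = (j - 5)*(j^5 + j^4 - 28*j^3 - 16*j^2 + 192*j) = (j - 5)*(j + 4)*(j^4 - 3*j^3 - 16*j^2 + 48*j) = (j - 5)*(j - 3)*(j + 4)*(j^3 - 16*j) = (j - 5)*(j - 3)*(j + 4)^2*(j^2 - 4*j) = (j - 5)*(j - 4)*(j - 3)*(j + 4)^2*(j)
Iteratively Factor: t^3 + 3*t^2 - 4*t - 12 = (t + 2)*(t^2 + t - 6) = (t - 2)*(t + 2)*(t + 3)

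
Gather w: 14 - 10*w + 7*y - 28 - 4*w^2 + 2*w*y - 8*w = -4*w^2 + w*(2*y - 18) + 7*y - 14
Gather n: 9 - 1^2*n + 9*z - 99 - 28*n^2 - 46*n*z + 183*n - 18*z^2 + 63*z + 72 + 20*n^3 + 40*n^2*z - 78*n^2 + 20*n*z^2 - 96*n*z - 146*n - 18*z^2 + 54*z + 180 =20*n^3 + n^2*(40*z - 106) + n*(20*z^2 - 142*z + 36) - 36*z^2 + 126*z + 162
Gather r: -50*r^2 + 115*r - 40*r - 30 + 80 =-50*r^2 + 75*r + 50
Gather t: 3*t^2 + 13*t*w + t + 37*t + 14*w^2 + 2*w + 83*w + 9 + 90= 3*t^2 + t*(13*w + 38) + 14*w^2 + 85*w + 99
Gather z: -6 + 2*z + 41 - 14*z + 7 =42 - 12*z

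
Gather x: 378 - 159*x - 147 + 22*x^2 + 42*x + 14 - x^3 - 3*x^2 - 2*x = -x^3 + 19*x^2 - 119*x + 245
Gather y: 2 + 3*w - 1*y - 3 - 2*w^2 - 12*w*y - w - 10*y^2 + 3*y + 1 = -2*w^2 + 2*w - 10*y^2 + y*(2 - 12*w)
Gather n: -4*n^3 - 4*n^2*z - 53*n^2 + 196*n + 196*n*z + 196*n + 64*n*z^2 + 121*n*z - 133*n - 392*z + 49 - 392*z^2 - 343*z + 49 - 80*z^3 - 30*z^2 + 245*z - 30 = -4*n^3 + n^2*(-4*z - 53) + n*(64*z^2 + 317*z + 259) - 80*z^3 - 422*z^2 - 490*z + 68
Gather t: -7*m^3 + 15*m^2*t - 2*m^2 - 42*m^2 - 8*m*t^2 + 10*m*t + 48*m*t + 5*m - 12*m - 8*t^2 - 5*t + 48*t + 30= -7*m^3 - 44*m^2 - 7*m + t^2*(-8*m - 8) + t*(15*m^2 + 58*m + 43) + 30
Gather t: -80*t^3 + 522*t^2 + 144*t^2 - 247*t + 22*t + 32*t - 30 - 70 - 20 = -80*t^3 + 666*t^2 - 193*t - 120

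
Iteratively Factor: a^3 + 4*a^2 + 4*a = (a + 2)*(a^2 + 2*a) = a*(a + 2)*(a + 2)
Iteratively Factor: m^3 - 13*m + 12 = (m - 1)*(m^2 + m - 12) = (m - 3)*(m - 1)*(m + 4)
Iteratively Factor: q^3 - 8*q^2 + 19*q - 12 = (q - 3)*(q^2 - 5*q + 4) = (q - 4)*(q - 3)*(q - 1)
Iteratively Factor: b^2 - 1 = (b - 1)*(b + 1)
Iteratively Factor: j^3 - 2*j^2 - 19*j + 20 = (j - 1)*(j^2 - j - 20) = (j - 5)*(j - 1)*(j + 4)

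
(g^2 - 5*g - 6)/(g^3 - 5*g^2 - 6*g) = 1/g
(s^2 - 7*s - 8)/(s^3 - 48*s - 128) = (s + 1)/(s^2 + 8*s + 16)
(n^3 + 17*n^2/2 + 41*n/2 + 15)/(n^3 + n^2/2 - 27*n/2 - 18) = (n^2 + 7*n + 10)/(n^2 - n - 12)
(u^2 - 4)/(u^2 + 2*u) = (u - 2)/u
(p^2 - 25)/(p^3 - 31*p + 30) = (p + 5)/(p^2 + 5*p - 6)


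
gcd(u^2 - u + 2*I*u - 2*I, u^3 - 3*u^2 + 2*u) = u - 1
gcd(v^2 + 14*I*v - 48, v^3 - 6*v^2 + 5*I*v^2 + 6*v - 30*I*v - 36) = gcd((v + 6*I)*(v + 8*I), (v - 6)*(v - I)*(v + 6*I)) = v + 6*I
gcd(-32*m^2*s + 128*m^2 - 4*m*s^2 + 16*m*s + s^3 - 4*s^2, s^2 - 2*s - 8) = s - 4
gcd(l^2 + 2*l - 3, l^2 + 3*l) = l + 3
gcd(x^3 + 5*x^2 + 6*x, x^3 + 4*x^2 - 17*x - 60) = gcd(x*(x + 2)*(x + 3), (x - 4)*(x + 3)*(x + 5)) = x + 3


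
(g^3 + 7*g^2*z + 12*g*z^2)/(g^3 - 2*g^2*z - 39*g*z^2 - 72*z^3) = g*(-g - 4*z)/(-g^2 + 5*g*z + 24*z^2)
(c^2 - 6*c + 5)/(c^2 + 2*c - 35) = (c - 1)/(c + 7)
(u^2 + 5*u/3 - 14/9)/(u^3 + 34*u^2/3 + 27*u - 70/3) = (u + 7/3)/(u^2 + 12*u + 35)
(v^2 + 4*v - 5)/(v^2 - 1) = (v + 5)/(v + 1)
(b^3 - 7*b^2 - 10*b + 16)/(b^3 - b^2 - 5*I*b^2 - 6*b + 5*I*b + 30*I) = (b^2 - 9*b + 8)/(b^2 - b*(3 + 5*I) + 15*I)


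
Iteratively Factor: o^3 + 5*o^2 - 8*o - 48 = (o - 3)*(o^2 + 8*o + 16) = (o - 3)*(o + 4)*(o + 4)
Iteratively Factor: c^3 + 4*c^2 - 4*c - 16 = (c + 2)*(c^2 + 2*c - 8) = (c + 2)*(c + 4)*(c - 2)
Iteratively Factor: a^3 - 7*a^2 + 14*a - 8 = (a - 2)*(a^2 - 5*a + 4) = (a - 2)*(a - 1)*(a - 4)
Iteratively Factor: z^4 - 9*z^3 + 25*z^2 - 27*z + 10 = (z - 1)*(z^3 - 8*z^2 + 17*z - 10) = (z - 5)*(z - 1)*(z^2 - 3*z + 2) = (z - 5)*(z - 1)^2*(z - 2)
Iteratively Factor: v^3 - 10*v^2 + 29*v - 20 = (v - 5)*(v^2 - 5*v + 4) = (v - 5)*(v - 4)*(v - 1)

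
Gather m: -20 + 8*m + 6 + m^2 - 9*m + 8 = m^2 - m - 6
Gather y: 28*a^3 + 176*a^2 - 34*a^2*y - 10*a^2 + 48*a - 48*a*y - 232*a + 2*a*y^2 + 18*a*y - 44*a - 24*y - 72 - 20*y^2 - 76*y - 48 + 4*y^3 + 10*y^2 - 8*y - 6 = 28*a^3 + 166*a^2 - 228*a + 4*y^3 + y^2*(2*a - 10) + y*(-34*a^2 - 30*a - 108) - 126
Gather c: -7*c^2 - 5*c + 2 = -7*c^2 - 5*c + 2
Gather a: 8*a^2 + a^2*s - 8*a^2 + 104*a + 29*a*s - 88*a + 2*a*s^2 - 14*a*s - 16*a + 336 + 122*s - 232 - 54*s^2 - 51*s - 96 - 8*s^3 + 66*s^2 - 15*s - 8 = a^2*s + a*(2*s^2 + 15*s) - 8*s^3 + 12*s^2 + 56*s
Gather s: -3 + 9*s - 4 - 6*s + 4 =3*s - 3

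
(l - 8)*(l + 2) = l^2 - 6*l - 16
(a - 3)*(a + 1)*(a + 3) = a^3 + a^2 - 9*a - 9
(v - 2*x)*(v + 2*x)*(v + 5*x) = v^3 + 5*v^2*x - 4*v*x^2 - 20*x^3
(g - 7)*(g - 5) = g^2 - 12*g + 35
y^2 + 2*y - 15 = (y - 3)*(y + 5)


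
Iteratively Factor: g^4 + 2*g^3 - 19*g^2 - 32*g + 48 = (g + 3)*(g^3 - g^2 - 16*g + 16) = (g - 4)*(g + 3)*(g^2 + 3*g - 4) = (g - 4)*(g + 3)*(g + 4)*(g - 1)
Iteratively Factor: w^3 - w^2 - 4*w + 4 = (w - 2)*(w^2 + w - 2) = (w - 2)*(w + 2)*(w - 1)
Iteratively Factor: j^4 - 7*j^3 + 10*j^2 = (j - 2)*(j^3 - 5*j^2) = (j - 5)*(j - 2)*(j^2) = j*(j - 5)*(j - 2)*(j)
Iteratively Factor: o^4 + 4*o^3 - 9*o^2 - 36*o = (o)*(o^3 + 4*o^2 - 9*o - 36) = o*(o + 4)*(o^2 - 9) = o*(o - 3)*(o + 4)*(o + 3)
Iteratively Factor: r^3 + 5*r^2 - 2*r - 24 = (r + 3)*(r^2 + 2*r - 8) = (r - 2)*(r + 3)*(r + 4)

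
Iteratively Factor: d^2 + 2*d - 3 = (d - 1)*(d + 3)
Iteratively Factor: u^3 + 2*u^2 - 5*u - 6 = (u + 1)*(u^2 + u - 6) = (u - 2)*(u + 1)*(u + 3)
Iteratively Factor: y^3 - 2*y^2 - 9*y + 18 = (y - 3)*(y^2 + y - 6) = (y - 3)*(y + 3)*(y - 2)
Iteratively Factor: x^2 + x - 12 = (x + 4)*(x - 3)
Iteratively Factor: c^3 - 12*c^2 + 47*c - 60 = (c - 4)*(c^2 - 8*c + 15) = (c - 5)*(c - 4)*(c - 3)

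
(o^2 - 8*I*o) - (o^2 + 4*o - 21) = -4*o - 8*I*o + 21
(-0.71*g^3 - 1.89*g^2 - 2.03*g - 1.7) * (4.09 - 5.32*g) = 3.7772*g^4 + 7.1509*g^3 + 3.0695*g^2 + 0.741300000000001*g - 6.953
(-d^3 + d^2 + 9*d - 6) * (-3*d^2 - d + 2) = 3*d^5 - 2*d^4 - 30*d^3 + 11*d^2 + 24*d - 12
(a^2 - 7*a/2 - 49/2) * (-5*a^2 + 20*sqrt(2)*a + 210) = -5*a^4 + 35*a^3/2 + 20*sqrt(2)*a^3 - 70*sqrt(2)*a^2 + 665*a^2/2 - 735*a - 490*sqrt(2)*a - 5145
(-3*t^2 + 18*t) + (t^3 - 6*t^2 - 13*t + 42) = t^3 - 9*t^2 + 5*t + 42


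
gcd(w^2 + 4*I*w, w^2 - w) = w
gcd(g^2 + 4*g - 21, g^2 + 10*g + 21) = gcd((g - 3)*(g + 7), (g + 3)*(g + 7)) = g + 7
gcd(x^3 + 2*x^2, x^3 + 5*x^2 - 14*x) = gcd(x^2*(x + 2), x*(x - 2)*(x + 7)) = x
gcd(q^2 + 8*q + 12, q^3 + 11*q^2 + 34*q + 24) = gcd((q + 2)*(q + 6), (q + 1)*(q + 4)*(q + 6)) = q + 6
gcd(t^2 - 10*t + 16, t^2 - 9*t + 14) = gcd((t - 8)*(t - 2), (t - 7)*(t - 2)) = t - 2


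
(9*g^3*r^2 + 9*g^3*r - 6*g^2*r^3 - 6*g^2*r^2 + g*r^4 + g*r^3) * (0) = 0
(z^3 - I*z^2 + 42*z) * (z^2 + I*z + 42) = z^5 + 85*z^3 + 1764*z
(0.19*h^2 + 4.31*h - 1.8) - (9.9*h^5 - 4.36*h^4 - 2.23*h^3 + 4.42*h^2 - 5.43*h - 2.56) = -9.9*h^5 + 4.36*h^4 + 2.23*h^3 - 4.23*h^2 + 9.74*h + 0.76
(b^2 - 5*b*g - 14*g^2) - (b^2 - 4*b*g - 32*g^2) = -b*g + 18*g^2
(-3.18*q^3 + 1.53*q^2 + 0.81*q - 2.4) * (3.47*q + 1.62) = -11.0346*q^4 + 0.157500000000001*q^3 + 5.2893*q^2 - 7.0158*q - 3.888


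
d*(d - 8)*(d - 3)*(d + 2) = d^4 - 9*d^3 + 2*d^2 + 48*d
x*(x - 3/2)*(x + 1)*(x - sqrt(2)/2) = x^4 - sqrt(2)*x^3/2 - x^3/2 - 3*x^2/2 + sqrt(2)*x^2/4 + 3*sqrt(2)*x/4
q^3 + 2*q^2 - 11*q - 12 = (q - 3)*(q + 1)*(q + 4)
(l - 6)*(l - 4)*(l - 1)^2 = l^4 - 12*l^3 + 45*l^2 - 58*l + 24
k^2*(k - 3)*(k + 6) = k^4 + 3*k^3 - 18*k^2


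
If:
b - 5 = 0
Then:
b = 5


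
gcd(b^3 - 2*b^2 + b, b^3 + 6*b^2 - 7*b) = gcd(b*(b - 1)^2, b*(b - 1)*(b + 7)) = b^2 - b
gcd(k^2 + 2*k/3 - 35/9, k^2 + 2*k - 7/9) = k + 7/3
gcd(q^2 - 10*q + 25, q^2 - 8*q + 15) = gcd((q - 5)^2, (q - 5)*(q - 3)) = q - 5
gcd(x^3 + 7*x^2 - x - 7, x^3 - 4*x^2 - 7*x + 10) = x - 1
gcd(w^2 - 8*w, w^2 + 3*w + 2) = 1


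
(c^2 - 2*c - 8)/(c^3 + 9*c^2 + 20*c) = (c^2 - 2*c - 8)/(c*(c^2 + 9*c + 20))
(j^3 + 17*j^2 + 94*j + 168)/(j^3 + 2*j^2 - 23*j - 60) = (j^2 + 13*j + 42)/(j^2 - 2*j - 15)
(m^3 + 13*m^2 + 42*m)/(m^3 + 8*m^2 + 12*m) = (m + 7)/(m + 2)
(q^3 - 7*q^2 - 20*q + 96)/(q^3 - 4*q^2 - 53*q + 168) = (q + 4)/(q + 7)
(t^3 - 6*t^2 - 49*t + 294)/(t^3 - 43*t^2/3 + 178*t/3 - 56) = 3*(t + 7)/(3*t - 4)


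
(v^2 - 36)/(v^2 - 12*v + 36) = (v + 6)/(v - 6)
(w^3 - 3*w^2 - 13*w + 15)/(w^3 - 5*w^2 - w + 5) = (w + 3)/(w + 1)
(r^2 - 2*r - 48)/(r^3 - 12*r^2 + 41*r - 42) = (r^2 - 2*r - 48)/(r^3 - 12*r^2 + 41*r - 42)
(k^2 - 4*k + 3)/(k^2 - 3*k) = (k - 1)/k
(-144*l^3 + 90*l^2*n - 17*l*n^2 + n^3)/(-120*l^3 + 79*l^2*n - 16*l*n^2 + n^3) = (6*l - n)/(5*l - n)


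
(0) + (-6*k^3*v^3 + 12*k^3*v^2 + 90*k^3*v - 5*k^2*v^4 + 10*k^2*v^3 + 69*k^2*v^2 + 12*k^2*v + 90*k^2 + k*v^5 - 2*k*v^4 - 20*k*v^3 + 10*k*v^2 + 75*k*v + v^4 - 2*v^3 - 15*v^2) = -6*k^3*v^3 + 12*k^3*v^2 + 90*k^3*v - 5*k^2*v^4 + 10*k^2*v^3 + 69*k^2*v^2 + 12*k^2*v + 90*k^2 + k*v^5 - 2*k*v^4 - 20*k*v^3 + 10*k*v^2 + 75*k*v + v^4 - 2*v^3 - 15*v^2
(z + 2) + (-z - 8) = -6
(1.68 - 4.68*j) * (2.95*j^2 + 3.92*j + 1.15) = -13.806*j^3 - 13.3896*j^2 + 1.2036*j + 1.932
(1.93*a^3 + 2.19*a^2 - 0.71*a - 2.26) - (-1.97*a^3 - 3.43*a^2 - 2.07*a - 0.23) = 3.9*a^3 + 5.62*a^2 + 1.36*a - 2.03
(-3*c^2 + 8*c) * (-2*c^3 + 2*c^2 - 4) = 6*c^5 - 22*c^4 + 16*c^3 + 12*c^2 - 32*c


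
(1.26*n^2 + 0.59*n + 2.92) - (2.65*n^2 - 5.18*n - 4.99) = -1.39*n^2 + 5.77*n + 7.91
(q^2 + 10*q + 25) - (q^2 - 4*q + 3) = 14*q + 22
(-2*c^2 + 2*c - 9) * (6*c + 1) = -12*c^3 + 10*c^2 - 52*c - 9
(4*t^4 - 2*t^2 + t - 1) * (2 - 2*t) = -8*t^5 + 8*t^4 + 4*t^3 - 6*t^2 + 4*t - 2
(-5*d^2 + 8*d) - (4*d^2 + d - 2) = -9*d^2 + 7*d + 2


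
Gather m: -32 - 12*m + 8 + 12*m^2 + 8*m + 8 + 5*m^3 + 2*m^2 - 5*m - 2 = 5*m^3 + 14*m^2 - 9*m - 18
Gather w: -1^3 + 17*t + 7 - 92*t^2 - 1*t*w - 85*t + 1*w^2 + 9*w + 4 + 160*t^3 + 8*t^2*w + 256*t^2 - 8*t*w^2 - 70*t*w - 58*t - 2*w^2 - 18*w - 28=160*t^3 + 164*t^2 - 126*t + w^2*(-8*t - 1) + w*(8*t^2 - 71*t - 9) - 18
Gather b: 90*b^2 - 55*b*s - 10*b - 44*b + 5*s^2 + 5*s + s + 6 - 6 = 90*b^2 + b*(-55*s - 54) + 5*s^2 + 6*s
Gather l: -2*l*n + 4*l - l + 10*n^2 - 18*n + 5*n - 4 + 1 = l*(3 - 2*n) + 10*n^2 - 13*n - 3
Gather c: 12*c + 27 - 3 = 12*c + 24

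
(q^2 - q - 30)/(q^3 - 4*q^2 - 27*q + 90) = 1/(q - 3)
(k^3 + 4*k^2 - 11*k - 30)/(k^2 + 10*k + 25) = (k^2 - k - 6)/(k + 5)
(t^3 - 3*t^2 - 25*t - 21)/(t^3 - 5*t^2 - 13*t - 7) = (t + 3)/(t + 1)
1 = 1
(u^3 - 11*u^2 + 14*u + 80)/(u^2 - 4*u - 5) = (u^2 - 6*u - 16)/(u + 1)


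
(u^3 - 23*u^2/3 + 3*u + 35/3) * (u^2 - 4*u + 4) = u^5 - 35*u^4/3 + 113*u^3/3 - 31*u^2 - 104*u/3 + 140/3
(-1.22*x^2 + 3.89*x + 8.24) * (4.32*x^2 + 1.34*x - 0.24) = -5.2704*x^4 + 15.17*x^3 + 41.1022*x^2 + 10.108*x - 1.9776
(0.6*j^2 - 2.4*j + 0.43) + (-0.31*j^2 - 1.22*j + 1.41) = 0.29*j^2 - 3.62*j + 1.84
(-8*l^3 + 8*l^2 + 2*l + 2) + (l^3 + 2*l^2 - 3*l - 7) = -7*l^3 + 10*l^2 - l - 5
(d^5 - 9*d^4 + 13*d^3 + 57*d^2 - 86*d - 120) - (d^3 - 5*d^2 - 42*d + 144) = d^5 - 9*d^4 + 12*d^3 + 62*d^2 - 44*d - 264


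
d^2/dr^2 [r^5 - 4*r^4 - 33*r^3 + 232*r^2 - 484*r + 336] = 20*r^3 - 48*r^2 - 198*r + 464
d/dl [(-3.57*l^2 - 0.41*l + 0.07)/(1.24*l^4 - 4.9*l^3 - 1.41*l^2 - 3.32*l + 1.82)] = (8.8536*l^5 - 15.9678*l^4 - 4.3652*l^3 + 12.3033*l^2 - 12.7974*l - 0.5138)/(1.5376*l^8 - 12.152*l^7 + 20.5132*l^6 + 5.5844*l^5 + 39.0377*l^4 - 8.4736*l^3 + 5.89*l^2 - 12.0848*l + 3.3124)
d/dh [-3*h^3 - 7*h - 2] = -9*h^2 - 7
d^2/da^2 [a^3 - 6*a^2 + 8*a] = 6*a - 12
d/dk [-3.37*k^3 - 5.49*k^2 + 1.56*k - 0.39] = -10.11*k^2 - 10.98*k + 1.56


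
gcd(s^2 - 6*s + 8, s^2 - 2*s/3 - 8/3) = s - 2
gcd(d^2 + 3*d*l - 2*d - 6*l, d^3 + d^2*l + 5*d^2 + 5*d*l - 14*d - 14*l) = d - 2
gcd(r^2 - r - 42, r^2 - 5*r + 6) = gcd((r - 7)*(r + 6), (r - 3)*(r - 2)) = 1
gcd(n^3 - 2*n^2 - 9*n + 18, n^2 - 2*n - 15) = n + 3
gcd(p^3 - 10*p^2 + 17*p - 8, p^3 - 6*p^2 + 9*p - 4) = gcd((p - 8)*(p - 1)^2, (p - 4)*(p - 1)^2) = p^2 - 2*p + 1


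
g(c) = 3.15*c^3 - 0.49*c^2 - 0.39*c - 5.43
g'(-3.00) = 87.60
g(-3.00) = -93.72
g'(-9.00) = 773.88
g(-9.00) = -2337.96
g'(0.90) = 6.38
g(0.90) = -3.88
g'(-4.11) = 163.27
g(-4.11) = -230.80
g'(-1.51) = 22.64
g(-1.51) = -16.80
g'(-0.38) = 1.35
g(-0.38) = -5.53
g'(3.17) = 91.47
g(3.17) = 88.75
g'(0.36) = 0.48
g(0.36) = -5.49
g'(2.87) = 74.64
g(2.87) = 63.88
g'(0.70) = 3.55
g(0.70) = -4.86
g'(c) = 9.45*c^2 - 0.98*c - 0.39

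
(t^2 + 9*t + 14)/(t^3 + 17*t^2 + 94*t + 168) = (t + 2)/(t^2 + 10*t + 24)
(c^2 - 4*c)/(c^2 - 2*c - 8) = c/(c + 2)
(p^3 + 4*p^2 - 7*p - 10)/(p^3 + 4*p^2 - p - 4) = (p^2 + 3*p - 10)/(p^2 + 3*p - 4)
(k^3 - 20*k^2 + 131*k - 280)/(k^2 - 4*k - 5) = (k^2 - 15*k + 56)/(k + 1)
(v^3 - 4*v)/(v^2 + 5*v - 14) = v*(v + 2)/(v + 7)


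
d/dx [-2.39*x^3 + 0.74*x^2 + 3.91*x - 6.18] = -7.17*x^2 + 1.48*x + 3.91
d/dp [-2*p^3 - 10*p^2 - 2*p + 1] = -6*p^2 - 20*p - 2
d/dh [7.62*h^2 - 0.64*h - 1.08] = 15.24*h - 0.64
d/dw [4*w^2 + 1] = 8*w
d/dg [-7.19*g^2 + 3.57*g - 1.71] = 3.57 - 14.38*g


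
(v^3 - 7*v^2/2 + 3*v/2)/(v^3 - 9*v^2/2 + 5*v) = (2*v^2 - 7*v + 3)/(2*v^2 - 9*v + 10)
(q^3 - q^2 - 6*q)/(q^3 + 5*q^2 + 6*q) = (q - 3)/(q + 3)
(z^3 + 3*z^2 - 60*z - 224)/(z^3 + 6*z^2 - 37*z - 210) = (z^2 - 4*z - 32)/(z^2 - z - 30)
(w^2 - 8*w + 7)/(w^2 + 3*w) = (w^2 - 8*w + 7)/(w*(w + 3))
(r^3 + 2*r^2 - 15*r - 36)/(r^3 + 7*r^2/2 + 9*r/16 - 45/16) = 16*(r^2 - r - 12)/(16*r^2 + 8*r - 15)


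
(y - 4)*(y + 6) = y^2 + 2*y - 24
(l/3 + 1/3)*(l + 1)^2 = l^3/3 + l^2 + l + 1/3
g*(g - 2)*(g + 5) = g^3 + 3*g^2 - 10*g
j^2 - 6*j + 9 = (j - 3)^2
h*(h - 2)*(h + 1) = h^3 - h^2 - 2*h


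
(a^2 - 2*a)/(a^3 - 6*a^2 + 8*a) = 1/(a - 4)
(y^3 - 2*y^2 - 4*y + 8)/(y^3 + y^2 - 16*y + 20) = (y + 2)/(y + 5)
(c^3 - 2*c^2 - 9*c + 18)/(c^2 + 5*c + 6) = (c^2 - 5*c + 6)/(c + 2)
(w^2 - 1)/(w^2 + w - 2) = (w + 1)/(w + 2)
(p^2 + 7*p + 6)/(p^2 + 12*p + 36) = (p + 1)/(p + 6)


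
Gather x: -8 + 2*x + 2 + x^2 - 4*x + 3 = x^2 - 2*x - 3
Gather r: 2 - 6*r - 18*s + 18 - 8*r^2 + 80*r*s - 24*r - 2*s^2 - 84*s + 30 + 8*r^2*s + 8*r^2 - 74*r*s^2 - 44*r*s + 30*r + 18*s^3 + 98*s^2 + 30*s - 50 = 8*r^2*s + r*(-74*s^2 + 36*s) + 18*s^3 + 96*s^2 - 72*s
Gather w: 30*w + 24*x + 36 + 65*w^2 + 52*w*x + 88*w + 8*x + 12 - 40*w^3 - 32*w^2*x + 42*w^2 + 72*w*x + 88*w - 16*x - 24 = -40*w^3 + w^2*(107 - 32*x) + w*(124*x + 206) + 16*x + 24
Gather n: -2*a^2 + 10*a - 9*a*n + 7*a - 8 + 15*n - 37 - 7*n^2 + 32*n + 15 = -2*a^2 + 17*a - 7*n^2 + n*(47 - 9*a) - 30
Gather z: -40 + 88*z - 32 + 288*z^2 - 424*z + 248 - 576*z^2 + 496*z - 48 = -288*z^2 + 160*z + 128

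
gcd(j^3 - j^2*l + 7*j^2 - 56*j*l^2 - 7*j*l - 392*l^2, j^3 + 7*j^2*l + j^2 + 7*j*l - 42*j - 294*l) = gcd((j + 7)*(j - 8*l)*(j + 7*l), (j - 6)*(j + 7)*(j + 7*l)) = j^2 + 7*j*l + 7*j + 49*l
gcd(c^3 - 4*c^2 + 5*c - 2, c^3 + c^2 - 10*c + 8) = c^2 - 3*c + 2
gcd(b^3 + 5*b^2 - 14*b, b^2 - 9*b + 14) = b - 2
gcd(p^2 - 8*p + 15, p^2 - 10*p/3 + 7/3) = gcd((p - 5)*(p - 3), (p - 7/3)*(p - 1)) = 1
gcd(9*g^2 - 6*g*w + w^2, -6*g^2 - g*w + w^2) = -3*g + w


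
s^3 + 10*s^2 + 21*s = s*(s + 3)*(s + 7)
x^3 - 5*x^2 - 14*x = x*(x - 7)*(x + 2)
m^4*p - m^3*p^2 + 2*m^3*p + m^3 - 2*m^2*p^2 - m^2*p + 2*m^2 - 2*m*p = m*(m + 2)*(m - p)*(m*p + 1)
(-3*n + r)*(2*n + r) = -6*n^2 - n*r + r^2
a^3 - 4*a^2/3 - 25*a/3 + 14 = (a - 7/3)*(a - 2)*(a + 3)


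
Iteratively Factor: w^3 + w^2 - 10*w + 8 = (w - 1)*(w^2 + 2*w - 8) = (w - 2)*(w - 1)*(w + 4)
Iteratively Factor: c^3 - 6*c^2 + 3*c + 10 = (c - 5)*(c^2 - c - 2) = (c - 5)*(c + 1)*(c - 2)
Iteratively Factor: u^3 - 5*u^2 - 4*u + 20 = (u - 5)*(u^2 - 4) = (u - 5)*(u + 2)*(u - 2)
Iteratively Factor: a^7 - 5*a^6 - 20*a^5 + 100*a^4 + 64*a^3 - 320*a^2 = (a)*(a^6 - 5*a^5 - 20*a^4 + 100*a^3 + 64*a^2 - 320*a) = a*(a + 2)*(a^5 - 7*a^4 - 6*a^3 + 112*a^2 - 160*a) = a*(a + 2)*(a + 4)*(a^4 - 11*a^3 + 38*a^2 - 40*a) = a*(a - 5)*(a + 2)*(a + 4)*(a^3 - 6*a^2 + 8*a) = a*(a - 5)*(a - 4)*(a + 2)*(a + 4)*(a^2 - 2*a) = a^2*(a - 5)*(a - 4)*(a + 2)*(a + 4)*(a - 2)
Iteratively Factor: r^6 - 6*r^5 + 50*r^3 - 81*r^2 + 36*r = (r)*(r^5 - 6*r^4 + 50*r^2 - 81*r + 36) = r*(r - 1)*(r^4 - 5*r^3 - 5*r^2 + 45*r - 36) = r*(r - 1)*(r + 3)*(r^3 - 8*r^2 + 19*r - 12) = r*(r - 3)*(r - 1)*(r + 3)*(r^2 - 5*r + 4) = r*(r - 4)*(r - 3)*(r - 1)*(r + 3)*(r - 1)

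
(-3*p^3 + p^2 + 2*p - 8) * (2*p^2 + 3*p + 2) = -6*p^5 - 7*p^4 + p^3 - 8*p^2 - 20*p - 16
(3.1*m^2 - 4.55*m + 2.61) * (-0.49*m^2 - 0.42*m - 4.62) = -1.519*m^4 + 0.9275*m^3 - 13.6899*m^2 + 19.9248*m - 12.0582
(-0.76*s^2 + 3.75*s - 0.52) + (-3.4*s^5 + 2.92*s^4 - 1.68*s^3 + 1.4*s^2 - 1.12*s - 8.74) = -3.4*s^5 + 2.92*s^4 - 1.68*s^3 + 0.64*s^2 + 2.63*s - 9.26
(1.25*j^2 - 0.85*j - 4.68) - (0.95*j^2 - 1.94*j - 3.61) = 0.3*j^2 + 1.09*j - 1.07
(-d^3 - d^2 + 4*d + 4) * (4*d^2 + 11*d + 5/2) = -4*d^5 - 15*d^4 + 5*d^3/2 + 115*d^2/2 + 54*d + 10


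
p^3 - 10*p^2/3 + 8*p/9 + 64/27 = (p - 8/3)*(p - 4/3)*(p + 2/3)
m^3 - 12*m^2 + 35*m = m*(m - 7)*(m - 5)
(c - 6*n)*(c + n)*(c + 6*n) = c^3 + c^2*n - 36*c*n^2 - 36*n^3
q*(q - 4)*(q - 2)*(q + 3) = q^4 - 3*q^3 - 10*q^2 + 24*q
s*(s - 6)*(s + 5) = s^3 - s^2 - 30*s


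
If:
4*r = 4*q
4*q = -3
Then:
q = -3/4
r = -3/4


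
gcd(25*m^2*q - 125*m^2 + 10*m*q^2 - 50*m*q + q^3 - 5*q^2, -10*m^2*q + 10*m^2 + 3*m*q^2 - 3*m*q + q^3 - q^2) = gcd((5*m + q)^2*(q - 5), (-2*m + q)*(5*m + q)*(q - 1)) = 5*m + q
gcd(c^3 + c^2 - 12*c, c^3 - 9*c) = c^2 - 3*c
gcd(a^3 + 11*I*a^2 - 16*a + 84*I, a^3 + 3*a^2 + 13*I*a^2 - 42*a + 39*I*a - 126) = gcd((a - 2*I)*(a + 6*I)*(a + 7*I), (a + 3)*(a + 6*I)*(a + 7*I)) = a^2 + 13*I*a - 42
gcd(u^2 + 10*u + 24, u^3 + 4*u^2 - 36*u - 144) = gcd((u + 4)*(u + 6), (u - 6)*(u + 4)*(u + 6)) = u^2 + 10*u + 24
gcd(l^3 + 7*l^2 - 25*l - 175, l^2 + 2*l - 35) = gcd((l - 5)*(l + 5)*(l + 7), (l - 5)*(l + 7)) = l^2 + 2*l - 35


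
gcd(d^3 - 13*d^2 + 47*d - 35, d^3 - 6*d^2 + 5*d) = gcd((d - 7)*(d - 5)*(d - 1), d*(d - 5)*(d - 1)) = d^2 - 6*d + 5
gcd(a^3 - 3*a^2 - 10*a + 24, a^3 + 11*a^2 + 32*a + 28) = 1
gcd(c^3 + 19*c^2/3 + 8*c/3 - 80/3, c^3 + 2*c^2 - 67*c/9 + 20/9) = c^2 + 7*c/3 - 20/3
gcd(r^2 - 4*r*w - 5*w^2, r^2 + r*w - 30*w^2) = r - 5*w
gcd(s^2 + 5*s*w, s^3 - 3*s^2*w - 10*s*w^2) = s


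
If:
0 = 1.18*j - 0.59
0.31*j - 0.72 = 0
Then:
No Solution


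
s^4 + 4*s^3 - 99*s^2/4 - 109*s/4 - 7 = (s - 4)*(s + 1/2)^2*(s + 7)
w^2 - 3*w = w*(w - 3)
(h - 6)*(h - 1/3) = h^2 - 19*h/3 + 2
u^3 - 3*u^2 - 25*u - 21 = (u - 7)*(u + 1)*(u + 3)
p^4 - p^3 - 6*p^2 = p^2*(p - 3)*(p + 2)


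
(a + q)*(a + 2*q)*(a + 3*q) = a^3 + 6*a^2*q + 11*a*q^2 + 6*q^3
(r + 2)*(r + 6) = r^2 + 8*r + 12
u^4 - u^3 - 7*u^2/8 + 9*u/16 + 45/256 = (u - 5/4)*(u - 3/4)*(u + 1/4)*(u + 3/4)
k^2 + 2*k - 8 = (k - 2)*(k + 4)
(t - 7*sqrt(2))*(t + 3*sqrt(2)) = t^2 - 4*sqrt(2)*t - 42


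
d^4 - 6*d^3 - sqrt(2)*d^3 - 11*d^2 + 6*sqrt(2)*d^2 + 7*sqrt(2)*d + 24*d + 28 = (d - 7)*(d + 1)*(d - 2*sqrt(2))*(d + sqrt(2))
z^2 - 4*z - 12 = (z - 6)*(z + 2)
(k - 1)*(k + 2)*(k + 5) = k^3 + 6*k^2 + 3*k - 10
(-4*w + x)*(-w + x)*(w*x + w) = 4*w^3*x + 4*w^3 - 5*w^2*x^2 - 5*w^2*x + w*x^3 + w*x^2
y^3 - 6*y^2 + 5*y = y*(y - 5)*(y - 1)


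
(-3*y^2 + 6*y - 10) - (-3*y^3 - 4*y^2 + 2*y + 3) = 3*y^3 + y^2 + 4*y - 13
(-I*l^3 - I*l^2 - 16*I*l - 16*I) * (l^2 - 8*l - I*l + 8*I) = -I*l^5 - l^4 + 7*I*l^4 + 7*l^3 - 8*I*l^3 - 8*l^2 + 112*I*l^2 + 112*l + 128*I*l + 128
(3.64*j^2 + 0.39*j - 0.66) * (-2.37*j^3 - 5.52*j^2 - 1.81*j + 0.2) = -8.6268*j^5 - 21.0171*j^4 - 7.177*j^3 + 3.6653*j^2 + 1.2726*j - 0.132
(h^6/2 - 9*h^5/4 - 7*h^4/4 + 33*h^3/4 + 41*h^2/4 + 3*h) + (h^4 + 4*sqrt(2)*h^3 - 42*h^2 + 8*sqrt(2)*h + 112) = h^6/2 - 9*h^5/4 - 3*h^4/4 + 4*sqrt(2)*h^3 + 33*h^3/4 - 127*h^2/4 + 3*h + 8*sqrt(2)*h + 112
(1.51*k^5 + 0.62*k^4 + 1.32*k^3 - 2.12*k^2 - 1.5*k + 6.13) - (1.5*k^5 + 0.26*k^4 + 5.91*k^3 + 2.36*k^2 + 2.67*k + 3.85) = 0.01*k^5 + 0.36*k^4 - 4.59*k^3 - 4.48*k^2 - 4.17*k + 2.28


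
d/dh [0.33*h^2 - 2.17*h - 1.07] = 0.66*h - 2.17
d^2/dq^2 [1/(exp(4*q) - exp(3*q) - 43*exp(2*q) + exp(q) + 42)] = ((-16*exp(3*q) + 9*exp(2*q) + 172*exp(q) - 1)*(exp(4*q) - exp(3*q) - 43*exp(2*q) + exp(q) + 42) + 2*(4*exp(3*q) - 3*exp(2*q) - 86*exp(q) + 1)^2*exp(q))*exp(q)/(exp(4*q) - exp(3*q) - 43*exp(2*q) + exp(q) + 42)^3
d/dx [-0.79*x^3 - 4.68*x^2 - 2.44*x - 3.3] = -2.37*x^2 - 9.36*x - 2.44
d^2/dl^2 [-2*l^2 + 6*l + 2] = -4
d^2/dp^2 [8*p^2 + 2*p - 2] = 16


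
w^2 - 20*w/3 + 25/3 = (w - 5)*(w - 5/3)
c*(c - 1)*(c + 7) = c^3 + 6*c^2 - 7*c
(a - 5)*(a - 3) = a^2 - 8*a + 15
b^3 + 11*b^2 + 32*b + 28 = (b + 2)^2*(b + 7)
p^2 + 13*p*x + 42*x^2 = (p + 6*x)*(p + 7*x)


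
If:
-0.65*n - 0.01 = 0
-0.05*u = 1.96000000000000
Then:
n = -0.02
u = -39.20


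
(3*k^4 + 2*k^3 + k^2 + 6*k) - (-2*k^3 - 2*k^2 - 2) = 3*k^4 + 4*k^3 + 3*k^2 + 6*k + 2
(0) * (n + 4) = 0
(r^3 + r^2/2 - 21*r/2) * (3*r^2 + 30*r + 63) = 3*r^5 + 63*r^4/2 + 93*r^3/2 - 567*r^2/2 - 1323*r/2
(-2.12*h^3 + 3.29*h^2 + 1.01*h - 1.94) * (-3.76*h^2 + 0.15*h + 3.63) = 7.9712*h^5 - 12.6884*h^4 - 10.9997*h^3 + 19.3886*h^2 + 3.3753*h - 7.0422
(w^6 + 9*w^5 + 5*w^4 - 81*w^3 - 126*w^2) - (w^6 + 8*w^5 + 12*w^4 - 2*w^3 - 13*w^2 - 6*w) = w^5 - 7*w^4 - 79*w^3 - 113*w^2 + 6*w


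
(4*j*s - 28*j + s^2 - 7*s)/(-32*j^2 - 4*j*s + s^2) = (s - 7)/(-8*j + s)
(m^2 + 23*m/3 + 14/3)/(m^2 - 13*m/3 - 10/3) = (m + 7)/(m - 5)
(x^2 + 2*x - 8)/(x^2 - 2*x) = (x + 4)/x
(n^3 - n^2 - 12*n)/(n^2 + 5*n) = (n^2 - n - 12)/(n + 5)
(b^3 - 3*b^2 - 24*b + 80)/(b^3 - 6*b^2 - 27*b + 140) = (b - 4)/(b - 7)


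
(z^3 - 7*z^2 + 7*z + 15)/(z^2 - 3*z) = z - 4 - 5/z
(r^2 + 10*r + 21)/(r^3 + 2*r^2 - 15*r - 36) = (r + 7)/(r^2 - r - 12)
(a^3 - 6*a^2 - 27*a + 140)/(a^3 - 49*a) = (a^2 + a - 20)/(a*(a + 7))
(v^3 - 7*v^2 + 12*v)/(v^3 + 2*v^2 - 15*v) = (v - 4)/(v + 5)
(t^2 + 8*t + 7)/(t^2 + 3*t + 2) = (t + 7)/(t + 2)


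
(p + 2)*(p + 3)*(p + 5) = p^3 + 10*p^2 + 31*p + 30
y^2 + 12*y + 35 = (y + 5)*(y + 7)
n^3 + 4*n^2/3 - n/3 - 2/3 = (n - 2/3)*(n + 1)^2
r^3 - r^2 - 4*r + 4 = (r - 2)*(r - 1)*(r + 2)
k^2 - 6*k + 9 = (k - 3)^2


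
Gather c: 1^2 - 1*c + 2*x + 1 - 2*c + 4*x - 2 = -3*c + 6*x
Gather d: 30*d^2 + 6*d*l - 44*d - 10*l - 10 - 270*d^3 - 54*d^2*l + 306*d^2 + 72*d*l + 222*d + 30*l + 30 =-270*d^3 + d^2*(336 - 54*l) + d*(78*l + 178) + 20*l + 20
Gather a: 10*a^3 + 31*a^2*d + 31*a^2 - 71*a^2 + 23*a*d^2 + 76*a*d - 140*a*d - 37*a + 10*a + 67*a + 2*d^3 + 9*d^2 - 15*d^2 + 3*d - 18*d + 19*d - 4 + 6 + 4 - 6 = 10*a^3 + a^2*(31*d - 40) + a*(23*d^2 - 64*d + 40) + 2*d^3 - 6*d^2 + 4*d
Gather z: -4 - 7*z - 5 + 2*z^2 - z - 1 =2*z^2 - 8*z - 10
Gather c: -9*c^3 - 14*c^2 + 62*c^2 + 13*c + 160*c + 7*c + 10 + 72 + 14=-9*c^3 + 48*c^2 + 180*c + 96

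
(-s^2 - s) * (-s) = s^3 + s^2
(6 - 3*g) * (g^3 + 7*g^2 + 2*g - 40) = -3*g^4 - 15*g^3 + 36*g^2 + 132*g - 240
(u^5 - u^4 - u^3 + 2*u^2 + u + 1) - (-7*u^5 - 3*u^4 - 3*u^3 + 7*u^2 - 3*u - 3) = 8*u^5 + 2*u^4 + 2*u^3 - 5*u^2 + 4*u + 4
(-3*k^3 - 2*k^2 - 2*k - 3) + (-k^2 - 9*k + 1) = -3*k^3 - 3*k^2 - 11*k - 2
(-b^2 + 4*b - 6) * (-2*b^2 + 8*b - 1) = 2*b^4 - 16*b^3 + 45*b^2 - 52*b + 6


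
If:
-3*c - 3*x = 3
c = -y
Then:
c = -y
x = y - 1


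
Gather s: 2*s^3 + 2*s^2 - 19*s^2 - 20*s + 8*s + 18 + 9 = 2*s^3 - 17*s^2 - 12*s + 27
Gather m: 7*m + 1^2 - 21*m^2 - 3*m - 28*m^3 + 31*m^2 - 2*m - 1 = -28*m^3 + 10*m^2 + 2*m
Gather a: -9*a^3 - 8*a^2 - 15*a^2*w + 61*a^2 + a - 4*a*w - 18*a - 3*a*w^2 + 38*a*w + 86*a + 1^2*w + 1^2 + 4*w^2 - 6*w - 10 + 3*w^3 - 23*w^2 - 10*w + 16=-9*a^3 + a^2*(53 - 15*w) + a*(-3*w^2 + 34*w + 69) + 3*w^3 - 19*w^2 - 15*w + 7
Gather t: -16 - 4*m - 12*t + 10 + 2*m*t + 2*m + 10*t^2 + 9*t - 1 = -2*m + 10*t^2 + t*(2*m - 3) - 7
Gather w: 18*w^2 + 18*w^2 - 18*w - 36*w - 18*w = 36*w^2 - 72*w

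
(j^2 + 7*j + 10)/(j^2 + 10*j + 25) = (j + 2)/(j + 5)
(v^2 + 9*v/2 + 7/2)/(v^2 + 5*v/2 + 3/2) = (2*v + 7)/(2*v + 3)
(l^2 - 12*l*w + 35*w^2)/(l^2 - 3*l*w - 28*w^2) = (l - 5*w)/(l + 4*w)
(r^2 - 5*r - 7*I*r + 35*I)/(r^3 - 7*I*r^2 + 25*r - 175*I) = (r - 5)/(r^2 + 25)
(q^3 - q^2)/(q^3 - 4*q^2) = (q - 1)/(q - 4)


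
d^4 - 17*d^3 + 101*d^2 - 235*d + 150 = (d - 6)*(d - 5)^2*(d - 1)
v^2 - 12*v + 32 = (v - 8)*(v - 4)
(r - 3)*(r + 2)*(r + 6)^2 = r^4 + 11*r^3 + 18*r^2 - 108*r - 216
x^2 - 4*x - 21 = (x - 7)*(x + 3)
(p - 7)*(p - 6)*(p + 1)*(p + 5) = p^4 - 7*p^3 - 31*p^2 + 187*p + 210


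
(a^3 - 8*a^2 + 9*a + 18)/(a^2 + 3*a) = (a^3 - 8*a^2 + 9*a + 18)/(a*(a + 3))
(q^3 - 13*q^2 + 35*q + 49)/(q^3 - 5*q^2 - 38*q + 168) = (q^2 - 6*q - 7)/(q^2 + 2*q - 24)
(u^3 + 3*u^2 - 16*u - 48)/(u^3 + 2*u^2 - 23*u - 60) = (u - 4)/(u - 5)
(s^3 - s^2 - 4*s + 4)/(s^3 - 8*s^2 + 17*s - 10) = (s + 2)/(s - 5)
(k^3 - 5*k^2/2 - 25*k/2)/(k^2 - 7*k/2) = (2*k^2 - 5*k - 25)/(2*k - 7)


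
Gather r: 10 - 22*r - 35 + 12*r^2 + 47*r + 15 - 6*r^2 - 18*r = 6*r^2 + 7*r - 10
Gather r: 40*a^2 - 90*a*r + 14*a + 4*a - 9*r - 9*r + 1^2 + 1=40*a^2 + 18*a + r*(-90*a - 18) + 2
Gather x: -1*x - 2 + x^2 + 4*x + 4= x^2 + 3*x + 2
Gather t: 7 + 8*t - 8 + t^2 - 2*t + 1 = t^2 + 6*t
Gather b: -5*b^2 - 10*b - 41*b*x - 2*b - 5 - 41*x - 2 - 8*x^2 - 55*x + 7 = -5*b^2 + b*(-41*x - 12) - 8*x^2 - 96*x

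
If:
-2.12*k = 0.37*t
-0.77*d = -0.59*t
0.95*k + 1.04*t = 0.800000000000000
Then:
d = 0.70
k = -0.16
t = 0.92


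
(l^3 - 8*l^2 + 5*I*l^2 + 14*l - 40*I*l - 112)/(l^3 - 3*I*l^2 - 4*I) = (l^2 + l*(-8 + 7*I) - 56*I)/(l^2 - I*l + 2)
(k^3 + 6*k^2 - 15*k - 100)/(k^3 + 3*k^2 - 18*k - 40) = (k + 5)/(k + 2)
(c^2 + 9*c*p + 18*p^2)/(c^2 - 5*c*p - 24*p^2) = (-c - 6*p)/(-c + 8*p)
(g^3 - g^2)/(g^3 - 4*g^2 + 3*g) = g/(g - 3)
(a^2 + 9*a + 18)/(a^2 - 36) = (a + 3)/(a - 6)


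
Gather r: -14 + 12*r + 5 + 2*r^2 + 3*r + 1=2*r^2 + 15*r - 8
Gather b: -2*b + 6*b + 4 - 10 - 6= 4*b - 12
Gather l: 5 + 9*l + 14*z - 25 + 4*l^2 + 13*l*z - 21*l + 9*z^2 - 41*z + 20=4*l^2 + l*(13*z - 12) + 9*z^2 - 27*z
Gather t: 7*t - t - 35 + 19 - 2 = 6*t - 18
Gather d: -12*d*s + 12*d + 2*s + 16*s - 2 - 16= d*(12 - 12*s) + 18*s - 18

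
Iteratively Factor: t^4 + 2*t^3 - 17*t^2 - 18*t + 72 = (t + 4)*(t^3 - 2*t^2 - 9*t + 18) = (t + 3)*(t + 4)*(t^2 - 5*t + 6) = (t - 3)*(t + 3)*(t + 4)*(t - 2)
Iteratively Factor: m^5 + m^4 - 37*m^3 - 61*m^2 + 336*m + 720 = (m - 5)*(m^4 + 6*m^3 - 7*m^2 - 96*m - 144) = (m - 5)*(m + 3)*(m^3 + 3*m^2 - 16*m - 48) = (m - 5)*(m - 4)*(m + 3)*(m^2 + 7*m + 12) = (m - 5)*(m - 4)*(m + 3)*(m + 4)*(m + 3)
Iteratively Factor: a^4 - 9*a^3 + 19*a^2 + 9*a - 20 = (a - 1)*(a^3 - 8*a^2 + 11*a + 20) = (a - 1)*(a + 1)*(a^2 - 9*a + 20) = (a - 4)*(a - 1)*(a + 1)*(a - 5)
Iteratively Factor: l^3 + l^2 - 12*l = (l)*(l^2 + l - 12) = l*(l + 4)*(l - 3)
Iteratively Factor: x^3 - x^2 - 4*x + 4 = (x + 2)*(x^2 - 3*x + 2) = (x - 1)*(x + 2)*(x - 2)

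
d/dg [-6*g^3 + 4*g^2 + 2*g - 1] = -18*g^2 + 8*g + 2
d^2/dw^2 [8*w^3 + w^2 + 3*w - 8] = 48*w + 2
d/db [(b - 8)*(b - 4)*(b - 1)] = 3*b^2 - 26*b + 44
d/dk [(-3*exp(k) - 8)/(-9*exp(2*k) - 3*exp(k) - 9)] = (-9*exp(2*k) - 48*exp(k) + 1)*exp(k)/(3*(9*exp(4*k) + 6*exp(3*k) + 19*exp(2*k) + 6*exp(k) + 9))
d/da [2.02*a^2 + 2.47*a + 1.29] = 4.04*a + 2.47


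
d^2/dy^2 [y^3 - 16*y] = 6*y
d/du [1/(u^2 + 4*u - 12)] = 2*(-u - 2)/(u^2 + 4*u - 12)^2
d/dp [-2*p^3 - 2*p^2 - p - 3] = -6*p^2 - 4*p - 1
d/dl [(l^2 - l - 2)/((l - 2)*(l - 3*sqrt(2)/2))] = (-3*sqrt(2) - 2)/(2*l^2 - 6*sqrt(2)*l + 9)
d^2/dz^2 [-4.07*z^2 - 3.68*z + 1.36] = -8.14000000000000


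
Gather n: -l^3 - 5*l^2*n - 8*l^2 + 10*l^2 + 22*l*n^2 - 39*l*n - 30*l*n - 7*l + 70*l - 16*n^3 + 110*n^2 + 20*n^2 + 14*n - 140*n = -l^3 + 2*l^2 + 63*l - 16*n^3 + n^2*(22*l + 130) + n*(-5*l^2 - 69*l - 126)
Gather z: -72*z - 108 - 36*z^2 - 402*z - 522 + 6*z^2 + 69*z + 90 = -30*z^2 - 405*z - 540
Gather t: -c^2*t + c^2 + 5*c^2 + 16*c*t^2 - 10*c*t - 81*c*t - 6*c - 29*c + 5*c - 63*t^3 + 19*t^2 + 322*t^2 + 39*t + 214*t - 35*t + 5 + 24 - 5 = 6*c^2 - 30*c - 63*t^3 + t^2*(16*c + 341) + t*(-c^2 - 91*c + 218) + 24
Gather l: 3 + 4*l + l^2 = l^2 + 4*l + 3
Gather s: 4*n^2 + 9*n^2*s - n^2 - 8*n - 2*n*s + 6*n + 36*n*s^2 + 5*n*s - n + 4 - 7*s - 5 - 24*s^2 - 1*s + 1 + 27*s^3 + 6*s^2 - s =3*n^2 - 3*n + 27*s^3 + s^2*(36*n - 18) + s*(9*n^2 + 3*n - 9)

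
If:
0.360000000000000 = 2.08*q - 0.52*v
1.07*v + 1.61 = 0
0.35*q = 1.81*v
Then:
No Solution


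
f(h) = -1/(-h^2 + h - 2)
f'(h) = -(2*h - 1)/(-h^2 + h - 2)^2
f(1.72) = 0.31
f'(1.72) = -0.23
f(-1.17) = 0.22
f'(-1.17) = 0.16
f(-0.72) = 0.31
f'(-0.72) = 0.23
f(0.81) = 0.54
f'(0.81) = -0.18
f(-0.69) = 0.32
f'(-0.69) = 0.24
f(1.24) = 0.44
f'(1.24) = -0.28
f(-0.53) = 0.36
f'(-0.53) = 0.26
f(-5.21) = 0.03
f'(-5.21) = 0.01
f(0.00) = 0.50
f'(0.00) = 0.25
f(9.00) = 0.01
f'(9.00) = 0.00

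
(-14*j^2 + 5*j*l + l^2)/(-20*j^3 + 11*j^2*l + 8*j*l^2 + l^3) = (-14*j^2 + 5*j*l + l^2)/(-20*j^3 + 11*j^2*l + 8*j*l^2 + l^3)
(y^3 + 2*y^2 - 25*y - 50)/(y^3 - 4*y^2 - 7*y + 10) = (y + 5)/(y - 1)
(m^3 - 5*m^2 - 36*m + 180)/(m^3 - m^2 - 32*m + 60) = (m - 6)/(m - 2)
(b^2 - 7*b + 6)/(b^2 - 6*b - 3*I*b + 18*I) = (b - 1)/(b - 3*I)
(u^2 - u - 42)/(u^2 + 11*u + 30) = (u - 7)/(u + 5)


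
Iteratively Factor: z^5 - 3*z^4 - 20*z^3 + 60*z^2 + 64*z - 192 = (z - 3)*(z^4 - 20*z^2 + 64) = (z - 3)*(z - 2)*(z^3 + 2*z^2 - 16*z - 32) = (z - 3)*(z - 2)*(z + 2)*(z^2 - 16) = (z - 4)*(z - 3)*(z - 2)*(z + 2)*(z + 4)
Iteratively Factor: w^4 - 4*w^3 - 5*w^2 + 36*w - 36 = (w + 3)*(w^3 - 7*w^2 + 16*w - 12) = (w - 2)*(w + 3)*(w^2 - 5*w + 6) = (w - 3)*(w - 2)*(w + 3)*(w - 2)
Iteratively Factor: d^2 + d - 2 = (d + 2)*(d - 1)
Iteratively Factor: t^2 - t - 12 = (t + 3)*(t - 4)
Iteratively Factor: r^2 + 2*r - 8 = (r + 4)*(r - 2)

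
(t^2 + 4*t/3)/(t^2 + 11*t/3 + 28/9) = 3*t/(3*t + 7)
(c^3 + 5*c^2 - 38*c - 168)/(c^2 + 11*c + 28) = c - 6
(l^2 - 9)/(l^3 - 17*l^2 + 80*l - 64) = (l^2 - 9)/(l^3 - 17*l^2 + 80*l - 64)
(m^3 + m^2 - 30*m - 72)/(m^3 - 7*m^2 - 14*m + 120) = (m + 3)/(m - 5)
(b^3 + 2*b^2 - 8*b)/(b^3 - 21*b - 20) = b*(b - 2)/(b^2 - 4*b - 5)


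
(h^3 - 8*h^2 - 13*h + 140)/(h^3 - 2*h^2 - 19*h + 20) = (h - 7)/(h - 1)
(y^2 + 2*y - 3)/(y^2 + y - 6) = (y - 1)/(y - 2)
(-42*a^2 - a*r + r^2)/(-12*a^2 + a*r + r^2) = (-42*a^2 - a*r + r^2)/(-12*a^2 + a*r + r^2)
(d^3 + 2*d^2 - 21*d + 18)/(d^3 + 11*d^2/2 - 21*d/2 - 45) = 2*(d - 1)/(2*d + 5)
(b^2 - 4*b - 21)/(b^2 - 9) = (b - 7)/(b - 3)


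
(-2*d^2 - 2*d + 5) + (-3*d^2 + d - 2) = -5*d^2 - d + 3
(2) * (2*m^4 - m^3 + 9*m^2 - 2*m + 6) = 4*m^4 - 2*m^3 + 18*m^2 - 4*m + 12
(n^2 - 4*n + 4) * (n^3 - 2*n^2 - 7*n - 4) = n^5 - 6*n^4 + 5*n^3 + 16*n^2 - 12*n - 16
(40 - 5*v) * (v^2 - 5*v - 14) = -5*v^3 + 65*v^2 - 130*v - 560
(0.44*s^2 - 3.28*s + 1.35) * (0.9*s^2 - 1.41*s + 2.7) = 0.396*s^4 - 3.5724*s^3 + 7.0278*s^2 - 10.7595*s + 3.645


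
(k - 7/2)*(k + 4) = k^2 + k/2 - 14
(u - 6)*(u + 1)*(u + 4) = u^3 - u^2 - 26*u - 24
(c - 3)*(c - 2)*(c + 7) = c^3 + 2*c^2 - 29*c + 42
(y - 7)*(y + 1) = y^2 - 6*y - 7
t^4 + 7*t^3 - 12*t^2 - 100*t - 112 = (t - 4)*(t + 2)^2*(t + 7)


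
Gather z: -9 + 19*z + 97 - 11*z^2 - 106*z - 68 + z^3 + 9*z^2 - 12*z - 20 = z^3 - 2*z^2 - 99*z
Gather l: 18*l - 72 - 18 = 18*l - 90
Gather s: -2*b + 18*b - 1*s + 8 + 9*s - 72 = 16*b + 8*s - 64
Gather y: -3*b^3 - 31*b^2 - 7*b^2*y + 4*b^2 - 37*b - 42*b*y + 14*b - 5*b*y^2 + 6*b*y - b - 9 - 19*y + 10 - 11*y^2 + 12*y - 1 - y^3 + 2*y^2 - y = -3*b^3 - 27*b^2 - 24*b - y^3 + y^2*(-5*b - 9) + y*(-7*b^2 - 36*b - 8)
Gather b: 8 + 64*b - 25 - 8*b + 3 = 56*b - 14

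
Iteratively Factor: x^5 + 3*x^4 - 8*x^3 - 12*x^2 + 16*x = (x - 1)*(x^4 + 4*x^3 - 4*x^2 - 16*x) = (x - 1)*(x + 4)*(x^3 - 4*x) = (x - 2)*(x - 1)*(x + 4)*(x^2 + 2*x) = (x - 2)*(x - 1)*(x + 2)*(x + 4)*(x)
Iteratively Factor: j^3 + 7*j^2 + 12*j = (j + 4)*(j^2 + 3*j) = j*(j + 4)*(j + 3)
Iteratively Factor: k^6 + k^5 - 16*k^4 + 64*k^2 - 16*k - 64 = (k - 2)*(k^5 + 3*k^4 - 10*k^3 - 20*k^2 + 24*k + 32) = (k - 2)^2*(k^4 + 5*k^3 - 20*k - 16) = (k - 2)^2*(k + 4)*(k^3 + k^2 - 4*k - 4) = (k - 2)^2*(k + 2)*(k + 4)*(k^2 - k - 2) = (k - 2)^2*(k + 1)*(k + 2)*(k + 4)*(k - 2)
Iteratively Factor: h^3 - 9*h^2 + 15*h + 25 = (h + 1)*(h^2 - 10*h + 25) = (h - 5)*(h + 1)*(h - 5)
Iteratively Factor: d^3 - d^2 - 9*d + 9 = (d - 1)*(d^2 - 9) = (d - 1)*(d + 3)*(d - 3)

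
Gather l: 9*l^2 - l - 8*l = 9*l^2 - 9*l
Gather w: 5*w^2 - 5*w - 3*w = 5*w^2 - 8*w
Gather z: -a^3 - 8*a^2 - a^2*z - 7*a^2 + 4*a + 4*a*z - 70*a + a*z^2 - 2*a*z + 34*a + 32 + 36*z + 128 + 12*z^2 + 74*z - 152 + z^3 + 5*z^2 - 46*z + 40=-a^3 - 15*a^2 - 32*a + z^3 + z^2*(a + 17) + z*(-a^2 + 2*a + 64) + 48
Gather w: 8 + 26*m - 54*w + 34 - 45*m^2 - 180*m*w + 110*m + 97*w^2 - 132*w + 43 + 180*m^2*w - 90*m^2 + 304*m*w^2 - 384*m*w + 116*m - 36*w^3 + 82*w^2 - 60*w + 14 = -135*m^2 + 252*m - 36*w^3 + w^2*(304*m + 179) + w*(180*m^2 - 564*m - 246) + 99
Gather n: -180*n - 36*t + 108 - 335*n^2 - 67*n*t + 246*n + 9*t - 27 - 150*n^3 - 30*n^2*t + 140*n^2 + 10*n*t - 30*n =-150*n^3 + n^2*(-30*t - 195) + n*(36 - 57*t) - 27*t + 81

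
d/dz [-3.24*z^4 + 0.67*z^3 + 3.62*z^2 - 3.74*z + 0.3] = -12.96*z^3 + 2.01*z^2 + 7.24*z - 3.74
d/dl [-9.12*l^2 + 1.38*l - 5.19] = 1.38 - 18.24*l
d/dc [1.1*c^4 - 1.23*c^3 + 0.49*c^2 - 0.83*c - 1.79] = 4.4*c^3 - 3.69*c^2 + 0.98*c - 0.83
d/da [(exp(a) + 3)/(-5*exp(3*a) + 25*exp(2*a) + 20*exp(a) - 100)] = (-(exp(a) + 3)*(-3*exp(2*a) + 10*exp(a) + 4) - exp(3*a) + 5*exp(2*a) + 4*exp(a) - 20)*exp(a)/(5*(exp(3*a) - 5*exp(2*a) - 4*exp(a) + 20)^2)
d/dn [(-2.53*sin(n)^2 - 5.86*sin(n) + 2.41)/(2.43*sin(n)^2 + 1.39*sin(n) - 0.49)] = (10.7231*sin(n)^2 - 9.2332*sin(n) - 0.4785)*cos(n)/(5.9049*sin(n)^4 + 6.7554*sin(n)^3 - 0.4493*sin(n)^2 - 1.3622*sin(n) + 0.2401)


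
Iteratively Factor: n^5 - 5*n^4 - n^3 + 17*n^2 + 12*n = (n)*(n^4 - 5*n^3 - n^2 + 17*n + 12) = n*(n + 1)*(n^3 - 6*n^2 + 5*n + 12) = n*(n - 4)*(n + 1)*(n^2 - 2*n - 3) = n*(n - 4)*(n + 1)^2*(n - 3)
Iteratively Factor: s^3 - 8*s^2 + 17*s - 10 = (s - 1)*(s^2 - 7*s + 10) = (s - 5)*(s - 1)*(s - 2)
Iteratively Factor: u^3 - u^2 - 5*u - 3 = (u + 1)*(u^2 - 2*u - 3) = (u + 1)^2*(u - 3)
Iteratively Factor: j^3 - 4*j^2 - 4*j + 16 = (j - 4)*(j^2 - 4) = (j - 4)*(j + 2)*(j - 2)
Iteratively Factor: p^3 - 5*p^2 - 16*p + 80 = (p - 4)*(p^2 - p - 20) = (p - 4)*(p + 4)*(p - 5)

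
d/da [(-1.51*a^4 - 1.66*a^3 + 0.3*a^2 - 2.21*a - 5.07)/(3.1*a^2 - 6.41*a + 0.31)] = (-9.362*a^5 + 23.8913*a^4 + 19.4088*a^3 + 3.3842*a^2 + 31.62*a - 33.1838)/(9.61*a^4 - 39.742*a^3 + 43.0101*a^2 - 3.9742*a + 0.0961)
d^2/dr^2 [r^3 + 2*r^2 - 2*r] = 6*r + 4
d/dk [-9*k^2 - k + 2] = -18*k - 1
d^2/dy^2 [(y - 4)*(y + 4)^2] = 6*y + 8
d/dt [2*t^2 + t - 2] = 4*t + 1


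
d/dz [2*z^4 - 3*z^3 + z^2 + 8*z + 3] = 8*z^3 - 9*z^2 + 2*z + 8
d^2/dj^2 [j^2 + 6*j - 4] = 2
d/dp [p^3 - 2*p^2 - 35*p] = 3*p^2 - 4*p - 35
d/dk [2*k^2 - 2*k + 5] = 4*k - 2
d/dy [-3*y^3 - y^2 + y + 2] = -9*y^2 - 2*y + 1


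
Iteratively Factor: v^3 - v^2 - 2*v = (v + 1)*(v^2 - 2*v) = (v - 2)*(v + 1)*(v)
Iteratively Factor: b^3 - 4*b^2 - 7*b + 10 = (b + 2)*(b^2 - 6*b + 5) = (b - 5)*(b + 2)*(b - 1)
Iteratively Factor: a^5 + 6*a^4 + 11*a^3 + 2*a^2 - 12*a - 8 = (a - 1)*(a^4 + 7*a^3 + 18*a^2 + 20*a + 8) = (a - 1)*(a + 2)*(a^3 + 5*a^2 + 8*a + 4) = (a - 1)*(a + 2)^2*(a^2 + 3*a + 2) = (a - 1)*(a + 2)^3*(a + 1)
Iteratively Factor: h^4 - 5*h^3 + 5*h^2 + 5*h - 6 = (h - 3)*(h^3 - 2*h^2 - h + 2) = (h - 3)*(h + 1)*(h^2 - 3*h + 2) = (h - 3)*(h - 1)*(h + 1)*(h - 2)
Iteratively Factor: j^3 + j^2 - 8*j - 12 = (j - 3)*(j^2 + 4*j + 4) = (j - 3)*(j + 2)*(j + 2)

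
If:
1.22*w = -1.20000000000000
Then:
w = -0.98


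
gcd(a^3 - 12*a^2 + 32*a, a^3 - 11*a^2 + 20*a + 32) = a^2 - 12*a + 32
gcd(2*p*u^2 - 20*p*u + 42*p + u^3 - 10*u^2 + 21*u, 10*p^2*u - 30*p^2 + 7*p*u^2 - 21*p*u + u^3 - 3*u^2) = 2*p*u - 6*p + u^2 - 3*u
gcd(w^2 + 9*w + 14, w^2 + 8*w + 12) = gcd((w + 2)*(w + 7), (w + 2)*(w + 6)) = w + 2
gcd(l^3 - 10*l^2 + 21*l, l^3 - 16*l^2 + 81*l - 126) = l^2 - 10*l + 21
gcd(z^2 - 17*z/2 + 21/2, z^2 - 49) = z - 7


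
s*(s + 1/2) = s^2 + s/2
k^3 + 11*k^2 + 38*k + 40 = (k + 2)*(k + 4)*(k + 5)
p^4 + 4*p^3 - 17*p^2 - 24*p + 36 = (p - 3)*(p - 1)*(p + 2)*(p + 6)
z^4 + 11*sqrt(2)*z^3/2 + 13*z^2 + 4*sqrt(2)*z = z*(z + sqrt(2)/2)*(z + sqrt(2))*(z + 4*sqrt(2))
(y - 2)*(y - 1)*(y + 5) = y^3 + 2*y^2 - 13*y + 10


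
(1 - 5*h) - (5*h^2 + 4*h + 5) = -5*h^2 - 9*h - 4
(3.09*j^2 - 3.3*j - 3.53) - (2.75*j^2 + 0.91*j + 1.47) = 0.34*j^2 - 4.21*j - 5.0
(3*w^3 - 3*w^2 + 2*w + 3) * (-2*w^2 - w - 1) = -6*w^5 + 3*w^4 - 4*w^3 - 5*w^2 - 5*w - 3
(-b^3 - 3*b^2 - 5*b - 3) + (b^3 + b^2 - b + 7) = -2*b^2 - 6*b + 4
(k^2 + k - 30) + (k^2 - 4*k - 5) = 2*k^2 - 3*k - 35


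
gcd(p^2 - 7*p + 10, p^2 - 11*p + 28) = 1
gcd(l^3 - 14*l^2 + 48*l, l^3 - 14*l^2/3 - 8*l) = l^2 - 6*l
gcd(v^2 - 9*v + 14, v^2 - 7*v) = v - 7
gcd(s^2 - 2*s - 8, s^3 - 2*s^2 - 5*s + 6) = s + 2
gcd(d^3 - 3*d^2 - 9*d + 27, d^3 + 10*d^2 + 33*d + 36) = d + 3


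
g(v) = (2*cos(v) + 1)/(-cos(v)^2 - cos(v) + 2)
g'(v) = (-2*sin(v)*cos(v) - sin(v))*(2*cos(v) + 1)/(-cos(v)^2 - cos(v) + 2)^2 - 2*sin(v)/(-cos(v)^2 - cos(v) + 2)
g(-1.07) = 1.52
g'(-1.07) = 3.39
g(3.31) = -0.48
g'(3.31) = 0.21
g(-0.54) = 6.68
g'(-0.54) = 25.46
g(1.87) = 0.19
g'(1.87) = -0.90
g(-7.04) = 3.30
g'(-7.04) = 9.31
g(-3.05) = -0.49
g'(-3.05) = 0.11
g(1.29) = 0.94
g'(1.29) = -2.02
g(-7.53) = 1.04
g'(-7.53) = 2.22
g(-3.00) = -0.49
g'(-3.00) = 0.17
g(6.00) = 24.77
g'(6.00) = 176.16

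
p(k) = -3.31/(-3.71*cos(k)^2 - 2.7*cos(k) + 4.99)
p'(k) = -3.31*(-7.42*sin(k)*cos(k) - 2.7*sin(k))/(-3.71*cos(k)^2 - 2.7*cos(k) + 4.99)^2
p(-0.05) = 2.35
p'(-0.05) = -0.84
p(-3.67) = -0.73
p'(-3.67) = -0.30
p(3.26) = -0.82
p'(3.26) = 0.11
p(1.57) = -0.66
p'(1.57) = 0.36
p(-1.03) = -1.26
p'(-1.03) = -2.70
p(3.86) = -0.67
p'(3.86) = 0.26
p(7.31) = -1.27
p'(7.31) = 2.74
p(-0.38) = 4.62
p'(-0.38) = -22.91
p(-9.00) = -0.76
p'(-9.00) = 0.29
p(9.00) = -0.76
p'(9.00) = -0.29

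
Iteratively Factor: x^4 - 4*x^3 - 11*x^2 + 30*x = (x)*(x^3 - 4*x^2 - 11*x + 30) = x*(x + 3)*(x^2 - 7*x + 10) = x*(x - 2)*(x + 3)*(x - 5)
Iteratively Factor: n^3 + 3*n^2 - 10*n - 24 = (n - 3)*(n^2 + 6*n + 8) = (n - 3)*(n + 4)*(n + 2)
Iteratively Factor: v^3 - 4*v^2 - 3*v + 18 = (v - 3)*(v^2 - v - 6) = (v - 3)^2*(v + 2)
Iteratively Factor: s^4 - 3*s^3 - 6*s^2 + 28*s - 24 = (s - 2)*(s^3 - s^2 - 8*s + 12) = (s - 2)*(s + 3)*(s^2 - 4*s + 4) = (s - 2)^2*(s + 3)*(s - 2)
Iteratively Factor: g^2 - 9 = (g - 3)*(g + 3)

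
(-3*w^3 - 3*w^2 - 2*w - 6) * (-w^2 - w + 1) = 3*w^5 + 6*w^4 + 2*w^3 + 5*w^2 + 4*w - 6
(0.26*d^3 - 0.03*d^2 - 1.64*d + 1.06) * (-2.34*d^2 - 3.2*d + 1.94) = -0.6084*d^5 - 0.7618*d^4 + 4.438*d^3 + 2.7094*d^2 - 6.5736*d + 2.0564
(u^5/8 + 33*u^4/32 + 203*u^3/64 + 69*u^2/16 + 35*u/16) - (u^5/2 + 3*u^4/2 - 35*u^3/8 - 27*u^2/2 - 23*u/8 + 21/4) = -3*u^5/8 - 15*u^4/32 + 483*u^3/64 + 285*u^2/16 + 81*u/16 - 21/4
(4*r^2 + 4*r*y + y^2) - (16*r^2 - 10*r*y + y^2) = -12*r^2 + 14*r*y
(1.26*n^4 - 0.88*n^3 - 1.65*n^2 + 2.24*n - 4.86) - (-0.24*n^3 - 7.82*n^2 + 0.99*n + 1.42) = 1.26*n^4 - 0.64*n^3 + 6.17*n^2 + 1.25*n - 6.28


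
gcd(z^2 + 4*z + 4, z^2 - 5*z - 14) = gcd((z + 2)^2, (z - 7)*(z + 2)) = z + 2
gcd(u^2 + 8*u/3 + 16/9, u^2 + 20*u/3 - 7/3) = 1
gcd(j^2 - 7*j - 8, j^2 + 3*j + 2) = j + 1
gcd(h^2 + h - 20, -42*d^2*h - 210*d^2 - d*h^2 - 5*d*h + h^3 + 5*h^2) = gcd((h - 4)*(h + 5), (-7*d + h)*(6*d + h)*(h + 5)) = h + 5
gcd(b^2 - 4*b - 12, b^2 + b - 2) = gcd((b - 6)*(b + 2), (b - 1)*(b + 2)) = b + 2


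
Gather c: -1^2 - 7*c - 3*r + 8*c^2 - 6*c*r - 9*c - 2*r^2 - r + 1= 8*c^2 + c*(-6*r - 16) - 2*r^2 - 4*r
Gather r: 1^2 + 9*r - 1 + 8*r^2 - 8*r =8*r^2 + r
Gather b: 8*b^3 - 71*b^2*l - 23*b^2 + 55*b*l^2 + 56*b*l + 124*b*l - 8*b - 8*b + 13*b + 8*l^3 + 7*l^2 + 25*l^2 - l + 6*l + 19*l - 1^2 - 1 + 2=8*b^3 + b^2*(-71*l - 23) + b*(55*l^2 + 180*l - 3) + 8*l^3 + 32*l^2 + 24*l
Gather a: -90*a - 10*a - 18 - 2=-100*a - 20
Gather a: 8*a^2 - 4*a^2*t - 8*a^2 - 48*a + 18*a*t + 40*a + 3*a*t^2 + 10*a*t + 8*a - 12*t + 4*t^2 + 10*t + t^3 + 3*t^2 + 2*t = -4*a^2*t + a*(3*t^2 + 28*t) + t^3 + 7*t^2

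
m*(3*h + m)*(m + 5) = 3*h*m^2 + 15*h*m + m^3 + 5*m^2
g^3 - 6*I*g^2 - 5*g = g*(g - 5*I)*(g - I)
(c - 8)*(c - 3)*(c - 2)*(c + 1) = c^4 - 12*c^3 + 33*c^2 - 2*c - 48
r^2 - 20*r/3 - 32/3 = (r - 8)*(r + 4/3)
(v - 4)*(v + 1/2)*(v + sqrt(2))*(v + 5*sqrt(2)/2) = v^4 - 7*v^3/2 + 7*sqrt(2)*v^3/2 - 49*sqrt(2)*v^2/4 + 3*v^2 - 35*v/2 - 7*sqrt(2)*v - 10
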